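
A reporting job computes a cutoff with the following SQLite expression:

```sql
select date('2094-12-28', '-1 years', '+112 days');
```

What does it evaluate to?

2094-04-19

Adding -1 year to 2094-12-28 gives 2093-12-28.
Applying '+112 days' to 2093-12-28: counting 112 days forward gives 2094-04-19.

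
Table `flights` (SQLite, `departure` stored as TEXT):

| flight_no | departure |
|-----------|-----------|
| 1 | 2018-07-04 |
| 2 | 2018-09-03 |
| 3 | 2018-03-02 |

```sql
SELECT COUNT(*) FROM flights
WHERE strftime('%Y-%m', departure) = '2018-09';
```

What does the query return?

1

Rows with year-month 2018-09: 2018-09-03 → 1.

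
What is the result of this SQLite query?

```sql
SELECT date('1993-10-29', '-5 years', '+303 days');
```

1989-08-28

Adding -5 years to 1993-10-29 gives 1988-10-29.
Applying '+303 days' to 1988-10-29: counting 303 days forward gives 1989-08-28.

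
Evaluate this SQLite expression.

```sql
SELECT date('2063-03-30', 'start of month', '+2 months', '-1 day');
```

2063-04-30

`start of month` rewinds 2063-03-30 to 2063-03-01.
Adding +2 months to 2063-03-01 gives 2063-05-01.
Going back 1 day from 2063-05-01 reaches 2063-04-30 (last day of April, 30 days).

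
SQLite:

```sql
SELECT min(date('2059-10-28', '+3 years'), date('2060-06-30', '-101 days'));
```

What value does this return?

2060-03-21

date('2059-10-28', '+3 years') → 2062-10-28.
date('2060-06-30', '-101 days') → 2060-03-21.
Earlier of the two is 2060-03-21.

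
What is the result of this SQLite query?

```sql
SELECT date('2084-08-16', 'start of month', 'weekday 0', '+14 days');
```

`start of month` rewinds 2084-08-16 to 2084-08-01.
`weekday 0` advances to the next Sunday; 2084-08-01 is a Tuesday, so it moves forward to 2084-08-06.
Advancing 14 more days within August lands on 2084-08-20.

2084-08-20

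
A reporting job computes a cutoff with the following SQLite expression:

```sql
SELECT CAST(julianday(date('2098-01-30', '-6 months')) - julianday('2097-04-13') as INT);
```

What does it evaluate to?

Adding -6 months to 2098-01-30 gives 2097-07-30.
17 days remain in April 2097 after the 13th (30 − 13).
May 2097: 31 days.
June 2097: 30 days.
Then 30 days into July 2097.
Total: 17 + 31 + 30 + 30 = 108.

108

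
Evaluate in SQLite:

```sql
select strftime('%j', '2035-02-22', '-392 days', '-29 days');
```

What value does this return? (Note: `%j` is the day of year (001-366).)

First apply '-392 days', '-29 days': 2035-02-22 → 2033-12-28.
Day-of-year for 2033-12-28: days since 2033-01-01 inclusive = 362, zero-padded to 362.

362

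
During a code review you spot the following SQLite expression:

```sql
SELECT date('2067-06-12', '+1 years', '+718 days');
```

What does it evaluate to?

2070-05-31

Adding +1 year to 2067-06-12 gives 2068-06-12.
Applying '+718 days' to 2068-06-12: counting 718 days forward gives 2070-05-31.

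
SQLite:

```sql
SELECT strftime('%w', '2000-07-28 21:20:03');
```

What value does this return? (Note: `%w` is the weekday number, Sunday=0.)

5

2000-07-28 is a Friday; with Sunday=0 that is 5.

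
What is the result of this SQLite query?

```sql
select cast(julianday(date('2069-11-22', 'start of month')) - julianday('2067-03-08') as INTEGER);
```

969

`start of month` rewinds 2069-11-22 to 2069-11-01.
23 days remain in March 2067 after the 8th (31 − 8).
Full months from April 2067 through October 2069 contribute their day counts.
Then 1 day into November 2069.
Total: 23 + 30 + 31 + 30 + 31 + 31 + 30 + 31 + 30 + 31 + 31 + 29 + 31 + 30 + 31 + 30 + 31 + 31 + 30 + 31 + 30 + 31 + 31 + 28 + 31 + 30 + 31 + 30 + 31 + 31 + 30 + 31 + 1 = 969.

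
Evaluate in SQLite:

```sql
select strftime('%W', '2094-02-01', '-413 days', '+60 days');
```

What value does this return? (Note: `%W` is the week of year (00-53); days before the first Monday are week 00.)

First apply '-413 days', '+60 days': 2094-02-01 → 2093-02-13.
2093-02-13 is a Friday. SQLite's %W counts Mondays since the year started; the result is 06.

06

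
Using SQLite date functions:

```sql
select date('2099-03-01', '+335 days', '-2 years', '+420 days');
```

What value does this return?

2099-03-26

Applying '+335 days' to 2099-03-01: counting 335 days forward gives 2100-01-30.
Adding -2 years to 2100-01-30 gives 2098-01-30.
Applying '+420 days' to 2098-01-30: counting 420 days forward gives 2099-03-26.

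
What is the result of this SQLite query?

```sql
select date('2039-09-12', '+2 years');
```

Adding +2 years to 2039-09-12 gives 2041-09-12.

2041-09-12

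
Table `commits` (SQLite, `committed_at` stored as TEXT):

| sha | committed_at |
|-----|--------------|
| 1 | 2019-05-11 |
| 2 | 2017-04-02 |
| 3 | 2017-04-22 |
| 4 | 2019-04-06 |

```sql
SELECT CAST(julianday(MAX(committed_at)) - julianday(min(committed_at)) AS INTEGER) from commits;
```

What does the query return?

769

MIN = 2017-04-02, MAX = 2019-05-11.
28 days remain in April 2017 after the 2nd (30 − 2).
Full months from May 2017 through April 2019 contribute their day counts.
Then 11 days into May 2019.
Total: 28 + 31 + 30 + 31 + 31 + 30 + 31 + 30 + 31 + 31 + 28 + 31 + 30 + 31 + 30 + 31 + 31 + 30 + 31 + 30 + 31 + 31 + 28 + 31 + 30 + 11 = 769.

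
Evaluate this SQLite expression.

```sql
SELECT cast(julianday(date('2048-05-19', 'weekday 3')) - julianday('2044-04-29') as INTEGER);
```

1482

`weekday 3` advances to the next Wednesday; 2048-05-19 is a Tuesday, so it moves forward to 2048-05-20.
1 day remains in April 2044 after the 29th (30 − 29).
Full months from May 2044 through April 2048 contribute their day counts.
Then 20 days into May 2048.
Total: 1 + 31 + 30 + 31 + 31 + 30 + 31 + 30 + 31 + 31 + 28 + 31 + 30 + 31 + 30 + 31 + 31 + 30 + 31 + 30 + 31 + 31 + 28 + 31 + 30 + 31 + 30 + 31 + 31 + 30 + 31 + 30 + 31 + 31 + 28 + 31 + 30 + 31 + 30 + 31 + 31 + 30 + 31 + 30 + 31 + 31 + 29 + 31 + 30 + 20 = 1482.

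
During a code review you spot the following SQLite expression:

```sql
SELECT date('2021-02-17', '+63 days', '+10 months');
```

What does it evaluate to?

2022-02-21

Applying '+63 days' to 2021-02-17: counting 63 days forward gives 2021-04-21.
Adding +10 months to 2021-04-21 gives 2022-02-21.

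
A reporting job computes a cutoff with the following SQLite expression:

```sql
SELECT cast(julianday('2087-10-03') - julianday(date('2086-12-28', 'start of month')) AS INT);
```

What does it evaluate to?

`start of month` rewinds 2086-12-28 to 2086-12-01.
30 days remain in December 2086 after the 1st (31 − 1).
Full months from January 2087 through September 2087 contribute their day counts.
Then 3 days into October 2087.
Total: 30 + 31 + 28 + 31 + 30 + 31 + 30 + 31 + 31 + 30 + 3 = 306.

306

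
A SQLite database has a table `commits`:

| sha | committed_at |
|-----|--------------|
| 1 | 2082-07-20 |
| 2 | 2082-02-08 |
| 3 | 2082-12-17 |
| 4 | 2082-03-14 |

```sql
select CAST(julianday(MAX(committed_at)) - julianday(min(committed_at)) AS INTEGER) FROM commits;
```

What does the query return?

MIN = 2082-02-08, MAX = 2082-12-17.
20 days remain in February 2082 after the 8th (28 − 8).
Full months from March 2082 through November 2082 contribute their day counts.
Then 17 days into December 2082.
Total: 20 + 31 + 30 + 31 + 30 + 31 + 31 + 30 + 31 + 30 + 17 = 312.

312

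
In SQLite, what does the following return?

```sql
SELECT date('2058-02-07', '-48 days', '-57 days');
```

2057-10-25

Applying '-48 days' to 2058-02-07: counting 48 days back gives 2057-12-21.
Applying '-57 days' to 2057-12-21: counting 57 days back gives 2057-10-25.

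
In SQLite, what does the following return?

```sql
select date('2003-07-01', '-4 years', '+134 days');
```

1999-11-12

Adding -4 years to 2003-07-01 gives 1999-07-01.
Applying '+134 days' to 1999-07-01: counting 134 days forward gives 1999-11-12.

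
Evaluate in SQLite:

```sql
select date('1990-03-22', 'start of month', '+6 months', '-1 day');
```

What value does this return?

`start of month` rewinds 1990-03-22 to 1990-03-01.
Adding +6 months to 1990-03-01 gives 1990-09-01.
Going back 1 day from 1990-09-01 reaches 1990-08-31 (last day of August, 31 days).

1990-08-31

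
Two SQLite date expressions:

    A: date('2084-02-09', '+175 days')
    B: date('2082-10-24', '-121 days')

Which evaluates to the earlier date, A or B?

A = 2084-08-02.
B = 2082-06-25.
B is earlier.

B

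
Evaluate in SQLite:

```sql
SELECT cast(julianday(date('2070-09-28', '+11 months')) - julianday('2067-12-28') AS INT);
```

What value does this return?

1339

Adding +11 months to 2070-09-28 gives 2071-08-28.
3 days remain in December 2067 after the 28th (31 − 28).
Full months from January 2068 through July 2071 contribute their day counts.
Then 28 days into August 2071.
Total: 3 + 31 + 29 + 31 + 30 + 31 + 30 + 31 + 31 + 30 + 31 + 30 + 31 + 31 + 28 + 31 + 30 + 31 + 30 + 31 + 31 + 30 + 31 + 30 + 31 + 31 + 28 + 31 + 30 + 31 + 30 + 31 + 31 + 30 + 31 + 30 + 31 + 31 + 28 + 31 + 30 + 31 + 30 + 31 + 28 = 1339.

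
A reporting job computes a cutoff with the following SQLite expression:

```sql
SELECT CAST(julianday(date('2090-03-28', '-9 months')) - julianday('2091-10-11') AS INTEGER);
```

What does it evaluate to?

-835

Adding -9 months to 2090-03-28 gives 2089-06-28.
2 days remain in June 2089 after the 28th (30 − 28).
Full months from July 2089 through September 2091 contribute their day counts.
Then 11 days into October 2091.
Total: 2 + 31 + 31 + 30 + 31 + 30 + 31 + 31 + 28 + 31 + 30 + 31 + 30 + 31 + 31 + 30 + 31 + 30 + 31 + 31 + 28 + 31 + 30 + 31 + 30 + 31 + 31 + 30 + 11 = 835.
The subtraction is earlier − later, so the result is −835 → -835.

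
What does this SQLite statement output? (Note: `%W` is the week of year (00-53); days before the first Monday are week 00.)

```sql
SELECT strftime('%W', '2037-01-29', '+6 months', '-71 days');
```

First apply '+6 months', '-71 days': 2037-01-29 → 2037-05-19.
2037-05-19 is a Tuesday. SQLite's %W counts Mondays since the year started; the result is 20.

20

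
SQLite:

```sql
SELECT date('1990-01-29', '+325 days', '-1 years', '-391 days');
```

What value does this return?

1988-11-24

Applying '+325 days' to 1990-01-29: counting 325 days forward gives 1990-12-20.
Adding -1 year to 1990-12-20 gives 1989-12-20.
Applying '-391 days' to 1989-12-20: counting 391 days back gives 1988-11-24.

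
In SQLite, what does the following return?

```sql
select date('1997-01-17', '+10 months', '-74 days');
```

1997-09-04

Adding +10 months to 1997-01-17 gives 1997-11-17.
Applying '-74 days' to 1997-11-17: counting 74 days back gives 1997-09-04.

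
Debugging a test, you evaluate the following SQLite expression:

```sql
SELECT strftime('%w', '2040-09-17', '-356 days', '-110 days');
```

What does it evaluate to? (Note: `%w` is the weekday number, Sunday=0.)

4

First apply '-356 days', '-110 days': 2040-09-17 → 2039-06-09.
2039-06-09 is a Thursday; with Sunday=0 that is 4.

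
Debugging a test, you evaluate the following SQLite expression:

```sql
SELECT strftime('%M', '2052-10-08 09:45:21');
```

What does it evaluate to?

`%M` extracts the 2-digit minute: 45.

45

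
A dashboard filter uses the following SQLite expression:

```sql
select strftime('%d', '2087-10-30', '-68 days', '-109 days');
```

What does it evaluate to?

First apply '-68 days', '-109 days': 2087-10-30 → 2087-05-06.
`%d` extracts the 2-digit day of month: 06.

06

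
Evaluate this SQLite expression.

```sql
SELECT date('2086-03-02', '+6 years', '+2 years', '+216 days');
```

2094-10-04

Adding +6 years to 2086-03-02 gives 2092-03-02.
Adding +2 years to 2092-03-02 gives 2094-03-02.
Applying '+216 days' to 2094-03-02: counting 216 days forward gives 2094-10-04.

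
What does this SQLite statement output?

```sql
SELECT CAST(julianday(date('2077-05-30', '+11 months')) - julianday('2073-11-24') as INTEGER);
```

1618

Adding +11 months to 2077-05-30 gives 2078-04-30.
6 days remain in November 2073 after the 24th (30 − 24).
Full months from December 2073 through March 2078 contribute their day counts.
Then 30 days into April 2078.
Total: 6 + 31 + 31 + 28 + 31 + 30 + 31 + 30 + 31 + 31 + 30 + 31 + 30 + 31 + 31 + 28 + 31 + 30 + 31 + 30 + 31 + 31 + 30 + 31 + 30 + 31 + 31 + 29 + 31 + 30 + 31 + 30 + 31 + 31 + 30 + 31 + 30 + 31 + 31 + 28 + 31 + 30 + 31 + 30 + 31 + 31 + 30 + 31 + 30 + 31 + 31 + 28 + 31 + 30 = 1618.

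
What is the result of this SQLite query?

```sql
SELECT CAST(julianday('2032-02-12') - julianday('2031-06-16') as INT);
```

14 days remain in June 2031 after the 16th (30 − 16).
Full months from July 2031 through January 2032 contribute their day counts.
Then 12 days into February 2032.
Total: 14 + 31 + 31 + 30 + 31 + 30 + 31 + 31 + 12 = 241.

241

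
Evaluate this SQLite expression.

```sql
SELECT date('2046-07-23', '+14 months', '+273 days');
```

Adding +14 months to 2046-07-23 gives 2047-09-23.
Applying '+273 days' to 2047-09-23: counting 273 days forward gives 2048-06-22.

2048-06-22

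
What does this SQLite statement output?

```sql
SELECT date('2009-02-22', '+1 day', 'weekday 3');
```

2009-02-25

Advancing 1 more day within February lands on 2009-02-23.
`weekday 3` advances to the next Wednesday; 2009-02-23 is a Monday, so it moves forward to 2009-02-25.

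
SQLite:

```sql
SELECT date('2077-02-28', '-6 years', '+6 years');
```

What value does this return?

Adding -6 years to 2077-02-28 gives 2071-02-28.
Adding +6 years to 2071-02-28 gives 2077-02-28.

2077-02-28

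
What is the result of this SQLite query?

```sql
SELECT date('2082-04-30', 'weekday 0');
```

`weekday 0` advances to the next Sunday; 2082-04-30 is a Thursday, so it moves forward to 2082-05-03.

2082-05-03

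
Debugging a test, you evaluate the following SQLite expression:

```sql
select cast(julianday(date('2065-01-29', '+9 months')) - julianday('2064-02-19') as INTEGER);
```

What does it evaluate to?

Adding +9 months to 2065-01-29 gives 2065-10-29.
10 days remain in February 2064 after the 19th (29 − 19).
Full months from March 2064 through September 2065 contribute their day counts.
Then 29 days into October 2065.
Total: 10 + 31 + 30 + 31 + 30 + 31 + 31 + 30 + 31 + 30 + 31 + 31 + 28 + 31 + 30 + 31 + 30 + 31 + 31 + 30 + 29 = 618.

618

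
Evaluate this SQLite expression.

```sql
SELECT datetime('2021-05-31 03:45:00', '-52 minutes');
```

2021-05-31 02:53:00

-52 minutes from 2021-05-31 03:45:00 is 2021-05-31 02:53:00.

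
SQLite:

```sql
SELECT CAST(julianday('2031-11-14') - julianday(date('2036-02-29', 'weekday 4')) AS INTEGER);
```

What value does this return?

`weekday 4` advances to the next Thursday; 2036-02-29 is a Friday, so it moves forward to 2036-03-06.
16 days remain in November 2031 after the 14th (30 − 14).
Full months from December 2031 through February 2036 contribute their day counts.
Then 6 days into March 2036.
Total: 16 + 31 + 31 + 29 + 31 + 30 + 31 + 30 + 31 + 31 + 30 + 31 + 30 + 31 + 31 + 28 + 31 + 30 + 31 + 30 + 31 + 31 + 30 + 31 + 30 + 31 + 31 + 28 + 31 + 30 + 31 + 30 + 31 + 31 + 30 + 31 + 30 + 31 + 31 + 28 + 31 + 30 + 31 + 30 + 31 + 31 + 30 + 31 + 30 + 31 + 31 + 29 + 6 = 1574.
The subtraction is earlier − later, so the result is −1574 → -1574.

-1574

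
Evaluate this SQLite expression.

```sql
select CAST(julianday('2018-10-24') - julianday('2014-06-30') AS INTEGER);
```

1577

0 days remain in June 2014 after the 30th (30 − 30).
Full months from July 2014 through September 2018 contribute their day counts.
Then 24 days into October 2018.
Total: 0 + 31 + 31 + 30 + 31 + 30 + 31 + 31 + 28 + 31 + 30 + 31 + 30 + 31 + 31 + 30 + 31 + 30 + 31 + 31 + 29 + 31 + 30 + 31 + 30 + 31 + 31 + 30 + 31 + 30 + 31 + 31 + 28 + 31 + 30 + 31 + 30 + 31 + 31 + 30 + 31 + 30 + 31 + 31 + 28 + 31 + 30 + 31 + 30 + 31 + 31 + 30 + 24 = 1577.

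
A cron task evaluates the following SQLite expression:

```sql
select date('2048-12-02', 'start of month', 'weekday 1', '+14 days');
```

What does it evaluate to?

2048-12-21

`start of month` rewinds 2048-12-02 to 2048-12-01.
`weekday 1` advances to the next Monday; 2048-12-01 is a Tuesday, so it moves forward to 2048-12-07.
Advancing 14 more days within December lands on 2048-12-21.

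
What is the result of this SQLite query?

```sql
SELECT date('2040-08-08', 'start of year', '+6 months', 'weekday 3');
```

`start of year` rewinds 2040-08-08 to 2040-01-01.
Adding +6 months to 2040-01-01 gives 2040-07-01.
`weekday 3` advances to the next Wednesday; 2040-07-01 is a Sunday, so it moves forward to 2040-07-04.

2040-07-04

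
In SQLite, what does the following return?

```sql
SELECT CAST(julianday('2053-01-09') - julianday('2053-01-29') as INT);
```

Both dates are in January 2053: 29 − 9 = 20.
The subtraction is earlier − later, so the result is −20 → -20.

-20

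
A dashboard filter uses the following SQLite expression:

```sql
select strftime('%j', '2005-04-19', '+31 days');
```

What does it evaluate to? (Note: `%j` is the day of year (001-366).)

140

First apply '+31 days': 2005-04-19 → 2005-05-20.
Day-of-year for 2005-05-20: days since 2005-01-01 inclusive = 140, zero-padded to 140.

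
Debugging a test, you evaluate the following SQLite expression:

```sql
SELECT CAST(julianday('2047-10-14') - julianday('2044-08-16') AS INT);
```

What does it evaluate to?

15 days remain in August 2044 after the 16th (31 − 16).
Full months from September 2044 through September 2047 contribute their day counts.
Then 14 days into October 2047.
Total: 15 + 30 + 31 + 30 + 31 + 31 + 28 + 31 + 30 + 31 + 30 + 31 + 31 + 30 + 31 + 30 + 31 + 31 + 28 + 31 + 30 + 31 + 30 + 31 + 31 + 30 + 31 + 30 + 31 + 31 + 28 + 31 + 30 + 31 + 30 + 31 + 31 + 30 + 14 = 1154.

1154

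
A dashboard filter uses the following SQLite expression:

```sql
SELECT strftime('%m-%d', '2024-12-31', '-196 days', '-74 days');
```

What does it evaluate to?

First apply '-196 days', '-74 days': 2024-12-31 → 2024-04-05.
`%m-%d` extracts the month-day: 04-05.

04-05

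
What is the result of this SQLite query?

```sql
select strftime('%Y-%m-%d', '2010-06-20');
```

2010-06-20

`%Y-%m-%d` extracts the ISO date: 2010-06-20.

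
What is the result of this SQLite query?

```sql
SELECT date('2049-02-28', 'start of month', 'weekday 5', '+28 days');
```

2049-03-05

`start of month` rewinds 2049-02-28 to 2049-02-01.
`weekday 5` advances to the next Friday; 2049-02-01 is a Monday, so it moves forward to 2049-02-05.
February 2049 has 28 days; 23 remain after the 5th, so 24 days reach 2049-03-01.
Advancing 4 more days within March lands on 2049-03-05.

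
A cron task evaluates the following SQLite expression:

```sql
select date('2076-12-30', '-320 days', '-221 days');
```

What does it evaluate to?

2075-07-08

Applying '-320 days' to 2076-12-30: counting 320 days back gives 2076-02-14.
Applying '-221 days' to 2076-02-14: counting 221 days back gives 2075-07-08.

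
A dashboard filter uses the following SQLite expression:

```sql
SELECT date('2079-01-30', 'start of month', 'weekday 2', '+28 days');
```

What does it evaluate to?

`start of month` rewinds 2079-01-30 to 2079-01-01.
`weekday 2` advances to the next Tuesday; 2079-01-01 is a Sunday, so it moves forward to 2079-01-03.
Advancing 28 more days within January lands on 2079-01-31.

2079-01-31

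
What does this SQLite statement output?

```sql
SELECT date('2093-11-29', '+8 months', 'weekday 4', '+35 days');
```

Adding +8 months to 2093-11-29 gives 2094-07-29.
`weekday 4` advances to the next Thursday; 2094-07-29 is already a Thursday, so it stays at 2094-07-29.
July 2094 has 31 days; 2 remain after the 29th, so 3 days reach 2094-08-01.
August 2094 has 31 days; 30 remain after the 1st, so 31 days reach 2094-09-01.
Advancing 1 more day within September lands on 2094-09-02.

2094-09-02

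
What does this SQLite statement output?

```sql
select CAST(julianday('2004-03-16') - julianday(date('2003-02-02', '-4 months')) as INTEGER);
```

Adding -4 months to 2003-02-02 gives 2002-10-02.
29 days remain in October 2002 after the 2nd (31 − 2).
Full months from November 2002 through February 2004 contribute their day counts.
Then 16 days into March 2004.
Total: 29 + 30 + 31 + 31 + 28 + 31 + 30 + 31 + 30 + 31 + 31 + 30 + 31 + 30 + 31 + 31 + 29 + 16 = 531.

531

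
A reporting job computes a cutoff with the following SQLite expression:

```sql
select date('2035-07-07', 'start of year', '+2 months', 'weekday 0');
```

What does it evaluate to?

2035-03-04

`start of year` rewinds 2035-07-07 to 2035-01-01.
Adding +2 months to 2035-01-01 gives 2035-03-01.
`weekday 0` advances to the next Sunday; 2035-03-01 is a Thursday, so it moves forward to 2035-03-04.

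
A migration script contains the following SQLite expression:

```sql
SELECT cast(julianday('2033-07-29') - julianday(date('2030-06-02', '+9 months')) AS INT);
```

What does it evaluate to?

880

Adding +9 months to 2030-06-02 gives 2031-03-02.
29 days remain in March 2031 after the 2nd (31 − 2).
Full months from April 2031 through June 2033 contribute their day counts.
Then 29 days into July 2033.
Total: 29 + 30 + 31 + 30 + 31 + 31 + 30 + 31 + 30 + 31 + 31 + 29 + 31 + 30 + 31 + 30 + 31 + 31 + 30 + 31 + 30 + 31 + 31 + 28 + 31 + 30 + 31 + 30 + 29 = 880.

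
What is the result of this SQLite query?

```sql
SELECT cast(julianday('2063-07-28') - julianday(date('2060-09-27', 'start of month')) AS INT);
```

1060

`start of month` rewinds 2060-09-27 to 2060-09-01.
29 days remain in September 2060 after the 1st (30 − 1).
Full months from October 2060 through June 2063 contribute their day counts.
Then 28 days into July 2063.
Total: 29 + 31 + 30 + 31 + 31 + 28 + 31 + 30 + 31 + 30 + 31 + 31 + 30 + 31 + 30 + 31 + 31 + 28 + 31 + 30 + 31 + 30 + 31 + 31 + 30 + 31 + 30 + 31 + 31 + 28 + 31 + 30 + 31 + 30 + 28 = 1060.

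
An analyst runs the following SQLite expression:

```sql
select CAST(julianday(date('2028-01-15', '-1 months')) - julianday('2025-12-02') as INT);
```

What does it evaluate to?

Adding -1 month to 2028-01-15 gives 2027-12-15.
29 days remain in December 2025 after the 2nd (31 − 2).
Full months from January 2026 through November 2027 contribute their day counts.
Then 15 days into December 2027.
Total: 29 + 31 + 28 + 31 + 30 + 31 + 30 + 31 + 31 + 30 + 31 + 30 + 31 + 31 + 28 + 31 + 30 + 31 + 30 + 31 + 31 + 30 + 31 + 30 + 15 = 743.

743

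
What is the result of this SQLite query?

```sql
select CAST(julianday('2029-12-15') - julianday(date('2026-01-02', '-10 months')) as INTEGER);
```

Adding -10 months to 2026-01-02 gives 2025-03-02.
29 days remain in March 2025 after the 2nd (31 − 2).
Full months from April 2025 through November 2029 contribute their day counts.
Then 15 days into December 2029.
Total: 29 + 30 + 31 + 30 + 31 + 31 + 30 + 31 + 30 + 31 + 31 + 28 + 31 + 30 + 31 + 30 + 31 + 31 + 30 + 31 + 30 + 31 + 31 + 28 + 31 + 30 + 31 + 30 + 31 + 31 + 30 + 31 + 30 + 31 + 31 + 29 + 31 + 30 + 31 + 30 + 31 + 31 + 30 + 31 + 30 + 31 + 31 + 28 + 31 + 30 + 31 + 30 + 31 + 31 + 30 + 31 + 30 + 15 = 1749.

1749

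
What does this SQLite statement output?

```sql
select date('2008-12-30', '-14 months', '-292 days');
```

Adding -14 months to 2008-12-30 gives 2007-10-30.
Applying '-292 days' to 2007-10-30: counting 292 days back gives 2007-01-11.

2007-01-11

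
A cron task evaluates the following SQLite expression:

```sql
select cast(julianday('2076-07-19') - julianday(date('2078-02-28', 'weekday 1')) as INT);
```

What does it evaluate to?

-589

`weekday 1` advances to the next Monday; 2078-02-28 is already a Monday, so it stays at 2078-02-28.
12 days remain in July 2076 after the 19th (31 − 19).
Full months from August 2076 through January 2078 contribute their day counts.
Then 28 days into February 2078.
Total: 12 + 31 + 30 + 31 + 30 + 31 + 31 + 28 + 31 + 30 + 31 + 30 + 31 + 31 + 30 + 31 + 30 + 31 + 31 + 28 = 589.
The subtraction is earlier − later, so the result is −589 → -589.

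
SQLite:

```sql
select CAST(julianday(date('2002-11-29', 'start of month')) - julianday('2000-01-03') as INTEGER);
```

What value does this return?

1033

`start of month` rewinds 2002-11-29 to 2002-11-01.
28 days remain in January 2000 after the 3rd (31 − 3).
Full months from February 2000 through October 2002 contribute their day counts.
Then 1 day into November 2002.
Total: 28 + 29 + 31 + 30 + 31 + 30 + 31 + 31 + 30 + 31 + 30 + 31 + 31 + 28 + 31 + 30 + 31 + 30 + 31 + 31 + 30 + 31 + 30 + 31 + 31 + 28 + 31 + 30 + 31 + 30 + 31 + 31 + 30 + 31 + 1 = 1033.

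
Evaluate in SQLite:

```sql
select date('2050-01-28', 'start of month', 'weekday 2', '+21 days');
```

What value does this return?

2050-01-25

`start of month` rewinds 2050-01-28 to 2050-01-01.
`weekday 2` advances to the next Tuesday; 2050-01-01 is a Saturday, so it moves forward to 2050-01-04.
Advancing 21 more days within January lands on 2050-01-25.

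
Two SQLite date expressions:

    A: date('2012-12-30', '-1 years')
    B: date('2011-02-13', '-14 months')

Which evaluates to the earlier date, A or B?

B

A = 2011-12-30.
B = 2009-12-13.
B is earlier.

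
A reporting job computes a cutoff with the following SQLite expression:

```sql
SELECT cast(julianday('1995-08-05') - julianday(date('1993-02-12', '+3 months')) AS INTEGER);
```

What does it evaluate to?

Adding +3 months to 1993-02-12 gives 1993-05-12.
19 days remain in May 1993 after the 12th (31 − 12).
Full months from June 1993 through July 1995 contribute their day counts.
Then 5 days into August 1995.
Total: 19 + 30 + 31 + 31 + 30 + 31 + 30 + 31 + 31 + 28 + 31 + 30 + 31 + 30 + 31 + 31 + 30 + 31 + 30 + 31 + 31 + 28 + 31 + 30 + 31 + 30 + 31 + 5 = 815.

815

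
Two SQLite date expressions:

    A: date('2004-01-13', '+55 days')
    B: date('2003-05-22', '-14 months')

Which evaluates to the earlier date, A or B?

B

A = 2004-03-08.
B = 2002-03-22.
B is earlier.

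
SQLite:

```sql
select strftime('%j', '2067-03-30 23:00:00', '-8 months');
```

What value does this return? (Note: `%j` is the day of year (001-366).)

211

First apply '-8 months': 2067-03-30 23:00:00 → 2066-07-30 23:00:00.
Day-of-year for 2066-07-30: days since 2066-01-01 inclusive = 211, zero-padded to 211.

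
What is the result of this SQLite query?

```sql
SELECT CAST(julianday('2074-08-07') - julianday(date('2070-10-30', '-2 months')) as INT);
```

Adding -2 months to 2070-10-30 gives 2070-08-30.
1 day remains in August 2070 after the 30th (31 − 30).
Full months from September 2070 through July 2074 contribute their day counts.
Then 7 days into August 2074.
Total: 1 + 30 + 31 + 30 + 31 + 31 + 28 + 31 + 30 + 31 + 30 + 31 + 31 + 30 + 31 + 30 + 31 + 31 + 29 + 31 + 30 + 31 + 30 + 31 + 31 + 30 + 31 + 30 + 31 + 31 + 28 + 31 + 30 + 31 + 30 + 31 + 31 + 30 + 31 + 30 + 31 + 31 + 28 + 31 + 30 + 31 + 30 + 31 + 7 = 1438.

1438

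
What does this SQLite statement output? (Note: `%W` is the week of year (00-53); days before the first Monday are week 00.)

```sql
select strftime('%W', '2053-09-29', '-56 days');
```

First apply '-56 days': 2053-09-29 → 2053-08-04.
2053-08-04 is a Monday. SQLite's %W counts Mondays since the year started; the result is 31.

31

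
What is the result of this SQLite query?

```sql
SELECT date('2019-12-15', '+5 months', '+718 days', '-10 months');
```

Adding +5 months to 2019-12-15 gives 2020-05-15.
Applying '+718 days' to 2020-05-15: counting 718 days forward gives 2022-05-03.
Adding -10 months to 2022-05-03 gives 2021-07-03.

2021-07-03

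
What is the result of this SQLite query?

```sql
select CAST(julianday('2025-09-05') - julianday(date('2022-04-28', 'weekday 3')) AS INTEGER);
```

`weekday 3` advances to the next Wednesday; 2022-04-28 is a Thursday, so it moves forward to 2022-05-04.
27 days remain in May 2022 after the 4th (31 − 4).
Full months from June 2022 through August 2025 contribute their day counts.
Then 5 days into September 2025.
Total: 27 + 30 + 31 + 31 + 30 + 31 + 30 + 31 + 31 + 28 + 31 + 30 + 31 + 30 + 31 + 31 + 30 + 31 + 30 + 31 + 31 + 29 + 31 + 30 + 31 + 30 + 31 + 31 + 30 + 31 + 30 + 31 + 31 + 28 + 31 + 30 + 31 + 30 + 31 + 31 + 5 = 1220.

1220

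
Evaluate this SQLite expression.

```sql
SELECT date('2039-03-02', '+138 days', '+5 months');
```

2039-12-18

Applying '+138 days' to 2039-03-02: counting 138 days forward gives 2039-07-18.
Adding +5 months to 2039-07-18 gives 2039-12-18.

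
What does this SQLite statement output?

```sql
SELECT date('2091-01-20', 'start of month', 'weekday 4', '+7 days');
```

2091-01-11

`start of month` rewinds 2091-01-20 to 2091-01-01.
`weekday 4` advances to the next Thursday; 2091-01-01 is a Monday, so it moves forward to 2091-01-04.
Advancing 7 more days within January lands on 2091-01-11.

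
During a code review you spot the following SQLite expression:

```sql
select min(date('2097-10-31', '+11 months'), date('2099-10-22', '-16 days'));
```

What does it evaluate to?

date('2097-10-31', '+11 months') → 2098-10-01.
date('2099-10-22', '-16 days') → 2099-10-06.
Earlier of the two is 2098-10-01.

2098-10-01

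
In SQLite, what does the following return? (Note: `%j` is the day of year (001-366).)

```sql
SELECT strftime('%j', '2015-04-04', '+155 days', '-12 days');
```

First apply '+155 days', '-12 days': 2015-04-04 → 2015-08-25.
Day-of-year for 2015-08-25: days since 2015-01-01 inclusive = 237, zero-padded to 237.

237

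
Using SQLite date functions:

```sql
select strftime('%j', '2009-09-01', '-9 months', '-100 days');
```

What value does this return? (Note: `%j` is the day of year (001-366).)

236

First apply '-9 months', '-100 days': 2009-09-01 → 2008-08-23.
Day-of-year for 2008-08-23: days since 2008-01-01 inclusive = 236, zero-padded to 236.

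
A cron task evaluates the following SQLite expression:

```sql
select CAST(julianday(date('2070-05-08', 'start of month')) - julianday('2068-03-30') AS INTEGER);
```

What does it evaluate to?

`start of month` rewinds 2070-05-08 to 2070-05-01.
1 day remains in March 2068 after the 30th (31 − 30).
Full months from April 2068 through April 2070 contribute their day counts.
Then 1 day into May 2070.
Total: 1 + 30 + 31 + 30 + 31 + 31 + 30 + 31 + 30 + 31 + 31 + 28 + 31 + 30 + 31 + 30 + 31 + 31 + 30 + 31 + 30 + 31 + 31 + 28 + 31 + 30 + 1 = 762.

762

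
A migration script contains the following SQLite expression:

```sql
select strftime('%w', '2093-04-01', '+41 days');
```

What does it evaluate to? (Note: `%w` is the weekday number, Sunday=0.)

2

First apply '+41 days': 2093-04-01 → 2093-05-12.
2093-05-12 is a Tuesday; with Sunday=0 that is 2.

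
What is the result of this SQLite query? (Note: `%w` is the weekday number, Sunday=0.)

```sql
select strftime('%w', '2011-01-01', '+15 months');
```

0

First apply '+15 months': 2011-01-01 → 2012-04-01.
2012-04-01 is a Sunday; with Sunday=0 that is 0.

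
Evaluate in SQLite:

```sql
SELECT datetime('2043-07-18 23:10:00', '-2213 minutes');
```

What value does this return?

2043-07-17 10:17:00

2213 minutes = 36h 53m; -2213 minutes from 2043-07-18 23:10:00 is 2043-07-17 10:17:00 (crosses midnight).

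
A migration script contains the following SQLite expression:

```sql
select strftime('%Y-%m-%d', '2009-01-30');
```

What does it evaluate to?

2009-01-30

`%Y-%m-%d` extracts the ISO date: 2009-01-30.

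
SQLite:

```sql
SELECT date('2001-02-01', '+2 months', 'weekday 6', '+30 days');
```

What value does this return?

Adding +2 months to 2001-02-01 gives 2001-04-01.
`weekday 6` advances to the next Saturday; 2001-04-01 is a Sunday, so it moves forward to 2001-04-07.
April 2001 has 30 days; 23 remain after the 7th, so 24 days reach 2001-05-01.
Advancing 6 more days within May lands on 2001-05-07.

2001-05-07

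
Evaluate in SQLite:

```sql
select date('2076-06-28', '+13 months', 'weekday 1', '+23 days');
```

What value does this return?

Adding +13 months to 2076-06-28 gives 2077-07-28.
`weekday 1` advances to the next Monday; 2077-07-28 is a Wednesday, so it moves forward to 2077-08-02.
Advancing 23 more days within August lands on 2077-08-25.

2077-08-25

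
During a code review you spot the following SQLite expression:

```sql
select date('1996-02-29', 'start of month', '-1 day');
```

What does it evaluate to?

`start of month` rewinds 1996-02-29 to 1996-02-01.
Going back 1 day from 1996-02-01 reaches 1996-01-31 (last day of January, 31 days).

1996-01-31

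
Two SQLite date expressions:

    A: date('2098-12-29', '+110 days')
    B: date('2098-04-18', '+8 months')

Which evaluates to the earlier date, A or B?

A = 2099-04-18.
B = 2098-12-18.
B is earlier.

B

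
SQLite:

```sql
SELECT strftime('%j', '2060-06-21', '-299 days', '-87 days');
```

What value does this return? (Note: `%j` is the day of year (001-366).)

First apply '-299 days', '-87 days': 2060-06-21 → 2059-06-01.
Day-of-year for 2059-06-01: days since 2059-01-01 inclusive = 152, zero-padded to 152.

152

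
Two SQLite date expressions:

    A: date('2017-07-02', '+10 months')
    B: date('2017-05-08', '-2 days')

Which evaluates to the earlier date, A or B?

B

A = 2018-05-02.
B = 2017-05-06.
B is earlier.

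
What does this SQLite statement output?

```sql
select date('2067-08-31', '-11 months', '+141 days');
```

2067-02-19

Adding -11 months to 2067-08-31 targets 2066-09-31. September 2066 has only 30 days, so SQLite normalizes the 1-day overflow forward to 2066-10-01.
Applying '+141 days' to 2066-10-01: counting 141 days forward gives 2067-02-19.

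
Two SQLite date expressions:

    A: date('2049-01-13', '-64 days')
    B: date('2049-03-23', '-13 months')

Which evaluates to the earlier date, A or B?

A = 2048-11-10.
B = 2048-02-23.
B is earlier.

B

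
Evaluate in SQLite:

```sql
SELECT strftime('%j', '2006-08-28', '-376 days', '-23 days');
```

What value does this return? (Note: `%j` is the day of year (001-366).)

206

First apply '-376 days', '-23 days': 2006-08-28 → 2005-07-25.
Day-of-year for 2005-07-25: days since 2005-01-01 inclusive = 206, zero-padded to 206.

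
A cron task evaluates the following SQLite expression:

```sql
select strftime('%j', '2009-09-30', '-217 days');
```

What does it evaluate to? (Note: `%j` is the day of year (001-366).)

056

First apply '-217 days': 2009-09-30 → 2009-02-25.
Day-of-year for 2009-02-25: days since 2009-01-01 inclusive = 56, zero-padded to 056.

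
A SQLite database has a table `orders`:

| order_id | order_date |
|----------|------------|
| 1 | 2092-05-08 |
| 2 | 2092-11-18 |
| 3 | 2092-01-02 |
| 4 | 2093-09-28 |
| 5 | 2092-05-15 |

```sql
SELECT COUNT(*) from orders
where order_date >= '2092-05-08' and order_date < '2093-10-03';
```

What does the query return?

4

Rows in [2092-05-08, 2093-10-03): 2092-05-08, 2092-11-18, 2093-09-28, 2092-05-15 → 4 rows.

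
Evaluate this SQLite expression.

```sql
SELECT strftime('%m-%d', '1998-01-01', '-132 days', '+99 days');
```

First apply '-132 days', '+99 days': 1998-01-01 → 1997-11-29.
`%m-%d` extracts the month-day: 11-29.

11-29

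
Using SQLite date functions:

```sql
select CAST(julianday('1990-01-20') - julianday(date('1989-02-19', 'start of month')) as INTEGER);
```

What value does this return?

`start of month` rewinds 1989-02-19 to 1989-02-01.
27 days remain in February 1989 after the 1st (28 − 1).
Full months from March 1989 through December 1989 contribute their day counts.
Then 20 days into January 1990.
Total: 27 + 31 + 30 + 31 + 30 + 31 + 31 + 30 + 31 + 30 + 31 + 20 = 353.

353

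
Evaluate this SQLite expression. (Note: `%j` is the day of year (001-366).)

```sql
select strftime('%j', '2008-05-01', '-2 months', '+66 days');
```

127

First apply '-2 months', '+66 days': 2008-05-01 → 2008-05-06.
Day-of-year for 2008-05-06: days since 2008-01-01 inclusive = 127, zero-padded to 127.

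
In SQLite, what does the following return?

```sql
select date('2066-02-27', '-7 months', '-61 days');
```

Adding -7 months to 2066-02-27 gives 2065-07-27.
Applying '-61 days' to 2065-07-27: counting 61 days back gives 2065-05-27.

2065-05-27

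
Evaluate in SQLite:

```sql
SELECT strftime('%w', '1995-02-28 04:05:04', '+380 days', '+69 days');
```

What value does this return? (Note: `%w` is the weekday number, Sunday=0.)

3

First apply '+380 days', '+69 days': 1995-02-28 04:05:04 → 1996-05-22 04:05:04.
1996-05-22 is a Wednesday; with Sunday=0 that is 3.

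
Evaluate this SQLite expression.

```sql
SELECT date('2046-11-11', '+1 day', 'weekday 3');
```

Advancing 1 more day within November lands on 2046-11-12.
`weekday 3` advances to the next Wednesday; 2046-11-12 is a Monday, so it moves forward to 2046-11-14.

2046-11-14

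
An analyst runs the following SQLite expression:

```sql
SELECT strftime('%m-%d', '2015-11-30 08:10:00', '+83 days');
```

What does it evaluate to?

First apply '+83 days': 2015-11-30 08:10:00 → 2016-02-21 08:10:00.
`%m-%d` extracts the month-day: 02-21.

02-21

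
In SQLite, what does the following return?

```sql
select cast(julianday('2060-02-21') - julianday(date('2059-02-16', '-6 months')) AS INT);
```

Adding -6 months to 2059-02-16 gives 2058-08-16.
15 days remain in August 2058 after the 16th (31 − 16).
Full months from September 2058 through January 2060 contribute their day counts.
Then 21 days into February 2060.
Total: 15 + 30 + 31 + 30 + 31 + 31 + 28 + 31 + 30 + 31 + 30 + 31 + 31 + 30 + 31 + 30 + 31 + 31 + 21 = 554.

554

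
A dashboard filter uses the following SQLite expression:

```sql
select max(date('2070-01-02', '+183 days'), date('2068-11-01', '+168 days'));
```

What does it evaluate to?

2070-07-04

date('2070-01-02', '+183 days') → 2070-07-04.
date('2068-11-01', '+168 days') → 2069-04-18.
Later of the two is 2070-07-04.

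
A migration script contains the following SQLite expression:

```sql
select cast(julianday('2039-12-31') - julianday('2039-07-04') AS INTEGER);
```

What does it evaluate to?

27 days remain in July 2039 after the 4th (31 − 4).
August 2039: 31 days.
September 2039: 30 days.
October 2039: 31 days.
November 2039: 30 days.
Then 31 days into December 2039.
Total: 27 + 31 + 30 + 31 + 30 + 31 = 180.

180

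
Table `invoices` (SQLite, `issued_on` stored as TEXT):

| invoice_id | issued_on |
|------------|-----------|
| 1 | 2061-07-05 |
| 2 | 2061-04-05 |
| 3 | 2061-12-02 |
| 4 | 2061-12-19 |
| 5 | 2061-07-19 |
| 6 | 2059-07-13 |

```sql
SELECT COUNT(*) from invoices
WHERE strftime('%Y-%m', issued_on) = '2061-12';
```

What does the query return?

Rows with year-month 2061-12: 2061-12-02, 2061-12-19 → 2.

2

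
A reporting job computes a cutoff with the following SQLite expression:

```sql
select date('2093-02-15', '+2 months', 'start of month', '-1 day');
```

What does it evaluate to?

2093-03-31

Adding +2 months to 2093-02-15 gives 2093-04-15.
`start of month` rewinds 2093-04-15 to 2093-04-01.
Going back 1 day from 2093-04-01 reaches 2093-03-31 (last day of March, 31 days).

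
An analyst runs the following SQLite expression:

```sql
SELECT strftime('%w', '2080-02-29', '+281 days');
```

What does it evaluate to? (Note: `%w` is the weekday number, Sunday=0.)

First apply '+281 days': 2080-02-29 → 2080-12-06.
2080-12-06 is a Friday; with Sunday=0 that is 5.

5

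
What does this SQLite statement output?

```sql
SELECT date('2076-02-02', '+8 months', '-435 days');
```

2075-07-25

Adding +8 months to 2076-02-02 gives 2076-10-02.
Applying '-435 days' to 2076-10-02: counting 435 days back gives 2075-07-25.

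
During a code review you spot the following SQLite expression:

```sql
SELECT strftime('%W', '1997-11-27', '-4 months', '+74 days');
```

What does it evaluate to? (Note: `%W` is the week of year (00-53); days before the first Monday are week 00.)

First apply '-4 months', '+74 days': 1997-11-27 → 1997-10-09.
1997-10-09 is a Thursday. SQLite's %W counts Mondays since the year started; the result is 40.

40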